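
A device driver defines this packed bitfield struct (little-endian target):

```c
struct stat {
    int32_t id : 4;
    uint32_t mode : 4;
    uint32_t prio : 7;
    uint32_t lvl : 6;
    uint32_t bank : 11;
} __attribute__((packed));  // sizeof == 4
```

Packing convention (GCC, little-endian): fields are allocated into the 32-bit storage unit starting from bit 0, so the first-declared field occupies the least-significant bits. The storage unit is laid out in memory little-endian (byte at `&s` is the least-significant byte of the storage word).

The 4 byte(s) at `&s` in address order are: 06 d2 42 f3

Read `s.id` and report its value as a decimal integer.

6

[0]=0x06 [1]=0xd2 [2]=0x42 [3]=0xf3 (little-endian) → word 0xf342d206
id:4 @ bit 0 → (0xf342d206>>0)&0xf = 0x6  ←
mode:4 @ bit 4 → (0xf342d206>>4)&0xf = 0x0
prio:7 @ bit 8 → (0xf342d206>>8)&0x7f = 0x52
lvl:6 @ bit 15 → (0xf342d206>>15)&0x3f = 0x5
bank:11 @ bit 21 → (0xf342d206>>21)&0x7ff = 0x79a
id signed 4b, MSB=0: value = 6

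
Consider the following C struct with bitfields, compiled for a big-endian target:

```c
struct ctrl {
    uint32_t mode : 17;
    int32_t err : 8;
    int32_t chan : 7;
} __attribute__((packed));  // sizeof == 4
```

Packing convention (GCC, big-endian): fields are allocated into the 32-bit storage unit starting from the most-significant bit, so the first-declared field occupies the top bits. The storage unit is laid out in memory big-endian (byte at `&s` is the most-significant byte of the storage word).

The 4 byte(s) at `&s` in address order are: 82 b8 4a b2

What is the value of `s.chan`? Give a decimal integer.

50

[0]=0x82 [1]=0xb8 [2]=0x4a [3]=0xb2 (big-endian) → word 0x82b84ab2
mode:17 @ bit 15 → (0x82b84ab2>>15)&0x1ffff = 0x10570
err:8 @ bit 7 → (0x82b84ab2>>7)&0xff = 0x95
chan:7 @ bit 0 → (0x82b84ab2>>0)&0x7f = 0x32  ←
chan signed 7b, MSB=0: value = 50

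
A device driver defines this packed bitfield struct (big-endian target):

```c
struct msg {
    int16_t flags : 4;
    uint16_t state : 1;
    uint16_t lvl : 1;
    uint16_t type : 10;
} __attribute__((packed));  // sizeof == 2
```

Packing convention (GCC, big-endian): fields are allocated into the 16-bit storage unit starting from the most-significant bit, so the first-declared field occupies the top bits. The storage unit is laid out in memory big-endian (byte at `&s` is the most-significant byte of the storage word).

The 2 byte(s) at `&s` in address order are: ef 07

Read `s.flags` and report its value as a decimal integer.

-2

[0]=0xef [1]=0x07 (big-endian) → word 0xef07
flags [12+:4] = (word>>12) & 0xf = 14  ←
state [11+:1] = (word>>11) & 0x1 = 1
lvl [10+:1] = (word>>10) & 0x1 = 1
type [0+:10] = (word>>0) & 0x3ff = 775
flags signed 4b, MSB=1: 14 - 16 = -2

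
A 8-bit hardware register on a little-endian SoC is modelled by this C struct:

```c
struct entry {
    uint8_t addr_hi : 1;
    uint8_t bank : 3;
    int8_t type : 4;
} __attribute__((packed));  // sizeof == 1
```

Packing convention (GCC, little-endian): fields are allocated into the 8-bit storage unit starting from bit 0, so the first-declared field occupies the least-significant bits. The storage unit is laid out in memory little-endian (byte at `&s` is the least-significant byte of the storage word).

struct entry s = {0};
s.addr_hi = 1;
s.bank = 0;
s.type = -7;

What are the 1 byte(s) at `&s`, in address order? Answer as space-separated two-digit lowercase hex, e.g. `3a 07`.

91

[0+:1] addr_hi=1 & 0x1 = 0x1; word=0x01
[1+:3] bank=0 & 0x7 = 0x0; word=0x01
[4+:4] type=-7 & 0xf = 0x9; word=0x91
word = 0x91 → little-endian bytes:
  [0]=0x91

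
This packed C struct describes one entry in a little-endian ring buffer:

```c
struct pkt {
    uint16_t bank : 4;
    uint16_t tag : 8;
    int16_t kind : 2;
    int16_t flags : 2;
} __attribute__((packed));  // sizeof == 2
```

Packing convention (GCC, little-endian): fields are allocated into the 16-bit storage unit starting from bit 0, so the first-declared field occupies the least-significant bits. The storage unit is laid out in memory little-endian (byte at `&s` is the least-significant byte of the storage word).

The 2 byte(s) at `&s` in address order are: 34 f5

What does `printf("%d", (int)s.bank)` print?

4

[0]=0x34 [1]=0xf5 (little-endian) → word 0xf534
bank [0+:4] = (word>>0) & 0xf = 4  ←
tag [4+:8] = (word>>4) & 0xff = 83
kind [12+:2] = (word>>12) & 0x3 = 3
flags [14+:2] = (word>>14) & 0x3 = 3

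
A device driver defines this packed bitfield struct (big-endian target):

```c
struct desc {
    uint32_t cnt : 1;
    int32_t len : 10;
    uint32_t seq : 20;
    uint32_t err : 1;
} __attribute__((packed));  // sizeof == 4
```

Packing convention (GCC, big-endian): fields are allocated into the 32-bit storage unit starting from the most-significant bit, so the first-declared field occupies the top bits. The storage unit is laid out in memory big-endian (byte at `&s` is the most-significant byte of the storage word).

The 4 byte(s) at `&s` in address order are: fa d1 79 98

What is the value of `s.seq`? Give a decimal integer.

[0]=0xfa [1]=0xd1 [2]=0x79 [3]=0x98 (big-endian) → word 0xfad17998
cnt [31+:1] = (word>>31) & 0x1 = 1
len [21+:10] = (word>>21) & 0x3ff = 982
seq [1+:20] = (word>>1) & 0xfffff = 572620  ←
err [0+:1] = (word>>0) & 0x1 = 0

572620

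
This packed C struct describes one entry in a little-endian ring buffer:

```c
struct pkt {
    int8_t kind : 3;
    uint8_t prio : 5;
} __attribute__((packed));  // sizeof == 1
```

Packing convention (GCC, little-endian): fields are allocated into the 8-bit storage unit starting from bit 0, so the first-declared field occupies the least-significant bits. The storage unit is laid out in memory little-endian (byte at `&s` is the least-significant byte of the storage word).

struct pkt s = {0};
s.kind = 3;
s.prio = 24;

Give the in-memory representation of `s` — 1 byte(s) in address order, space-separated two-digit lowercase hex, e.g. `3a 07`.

kind (3b) val=3 bits=0x3 at bit 0: 0x03
prio (5b) val=24 bits=0x18 at bit 3: 0xc3
word = 0xc3 → little-endian bytes:
  [0]=0xc3

c3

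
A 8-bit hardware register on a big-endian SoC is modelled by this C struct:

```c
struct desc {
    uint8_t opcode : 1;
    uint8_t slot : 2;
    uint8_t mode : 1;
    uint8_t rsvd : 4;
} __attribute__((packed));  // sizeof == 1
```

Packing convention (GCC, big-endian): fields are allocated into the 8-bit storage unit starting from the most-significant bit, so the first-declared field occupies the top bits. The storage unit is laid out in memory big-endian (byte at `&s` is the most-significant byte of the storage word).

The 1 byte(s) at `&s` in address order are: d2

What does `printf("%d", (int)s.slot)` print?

2

[0]=0xd2 (big-endian) → word 0xd2
opcode:1 @ bit 7 → (0xd2>>7)&0x1 = 0x1
slot:2 @ bit 5 → (0xd2>>5)&0x3 = 0x2  ←
mode:1 @ bit 4 → (0xd2>>4)&0x1 = 0x1
rsvd:4 @ bit 0 → (0xd2>>0)&0xf = 0x2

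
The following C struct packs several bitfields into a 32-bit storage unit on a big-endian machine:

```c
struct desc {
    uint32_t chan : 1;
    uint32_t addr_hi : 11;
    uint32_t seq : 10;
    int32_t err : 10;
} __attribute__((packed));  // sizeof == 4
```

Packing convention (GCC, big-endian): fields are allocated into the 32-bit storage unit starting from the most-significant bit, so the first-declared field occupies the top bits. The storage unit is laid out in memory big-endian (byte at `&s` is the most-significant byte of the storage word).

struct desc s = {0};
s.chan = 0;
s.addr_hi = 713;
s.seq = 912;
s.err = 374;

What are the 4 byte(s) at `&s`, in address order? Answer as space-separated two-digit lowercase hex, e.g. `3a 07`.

2c 9e 41 76

chan (1b) val=0 bits=0x0 at bit 31: 0x00000000
addr_hi (11b) val=713 bits=0x2c9 at bit 20: 0x2c900000
seq (10b) val=912 bits=0x390 at bit 10: 0x2c9e4000
err (10b) val=374 bits=0x176 at bit 0: 0x2c9e4176
word = 0x2c9e4176 → big-endian bytes:
  [0]=0x2c  [1]=0x9e  [2]=0x41  [3]=0x76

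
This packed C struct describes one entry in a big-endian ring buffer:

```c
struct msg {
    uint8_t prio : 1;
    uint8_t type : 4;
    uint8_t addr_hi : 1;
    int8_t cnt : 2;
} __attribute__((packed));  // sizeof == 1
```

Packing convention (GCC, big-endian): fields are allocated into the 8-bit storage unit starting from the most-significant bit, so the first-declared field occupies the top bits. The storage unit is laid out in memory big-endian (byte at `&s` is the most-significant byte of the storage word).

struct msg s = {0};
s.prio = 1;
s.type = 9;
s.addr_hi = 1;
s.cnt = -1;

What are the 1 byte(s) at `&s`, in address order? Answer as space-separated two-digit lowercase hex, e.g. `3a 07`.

[7+:1] prio=1 & 0x1 = 0x1; word=0x80
[3+:4] type=9 & 0xf = 0x9; word=0xc8
[2+:1] addr_hi=1 & 0x1 = 0x1; word=0xcc
[0+:2] cnt=-1 & 0x3 = 0x3; word=0xcf
word = 0xcf → big-endian bytes:
  [0]=0xcf

cf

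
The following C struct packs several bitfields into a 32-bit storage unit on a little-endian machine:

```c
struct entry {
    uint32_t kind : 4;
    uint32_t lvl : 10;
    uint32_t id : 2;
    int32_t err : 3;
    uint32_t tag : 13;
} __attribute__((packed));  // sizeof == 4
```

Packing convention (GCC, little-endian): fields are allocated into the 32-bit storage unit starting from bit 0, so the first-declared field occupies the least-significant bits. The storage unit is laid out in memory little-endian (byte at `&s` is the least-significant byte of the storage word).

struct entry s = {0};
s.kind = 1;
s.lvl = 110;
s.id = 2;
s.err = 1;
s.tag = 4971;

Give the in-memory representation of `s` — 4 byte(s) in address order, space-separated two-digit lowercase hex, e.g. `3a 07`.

e1 86 59 9b

[0+:4] kind=1 & 0xf = 0x1; word=0x00000001
[4+:10] lvl=110 & 0x3ff = 0x6e; word=0x000006e1
[14+:2] id=2 & 0x3 = 0x2; word=0x000086e1
[16+:3] err=1 & 0x7 = 0x1; word=0x000186e1
[19+:13] tag=4971 & 0x1fff = 0x136b; word=0x9b5986e1
word = 0x9b5986e1 → little-endian bytes:
  [0]=0xe1  [1]=0x86  [2]=0x59  [3]=0x9b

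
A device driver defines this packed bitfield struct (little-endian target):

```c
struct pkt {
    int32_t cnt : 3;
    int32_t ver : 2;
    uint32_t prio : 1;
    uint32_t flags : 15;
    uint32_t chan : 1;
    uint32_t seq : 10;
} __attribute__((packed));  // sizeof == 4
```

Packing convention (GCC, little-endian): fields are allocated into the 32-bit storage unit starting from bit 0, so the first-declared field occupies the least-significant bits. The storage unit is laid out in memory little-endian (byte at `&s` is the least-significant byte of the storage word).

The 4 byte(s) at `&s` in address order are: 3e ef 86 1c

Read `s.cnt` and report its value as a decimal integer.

-2

[0]=0x3e [1]=0xef [2]=0x86 [3]=0x1c (little-endian) → word 0x1c86ef3e
cnt [0+:3] = (word>>0) & 0x7 = 6  ←
ver [3+:2] = (word>>3) & 0x3 = 3
prio [5+:1] = (word>>5) & 0x1 = 1
flags [6+:15] = (word>>6) & 0x7fff = 7100
chan [21+:1] = (word>>21) & 0x1 = 0
seq [22+:10] = (word>>22) & 0x3ff = 114
cnt signed 3b, MSB=1: 6 - 8 = -2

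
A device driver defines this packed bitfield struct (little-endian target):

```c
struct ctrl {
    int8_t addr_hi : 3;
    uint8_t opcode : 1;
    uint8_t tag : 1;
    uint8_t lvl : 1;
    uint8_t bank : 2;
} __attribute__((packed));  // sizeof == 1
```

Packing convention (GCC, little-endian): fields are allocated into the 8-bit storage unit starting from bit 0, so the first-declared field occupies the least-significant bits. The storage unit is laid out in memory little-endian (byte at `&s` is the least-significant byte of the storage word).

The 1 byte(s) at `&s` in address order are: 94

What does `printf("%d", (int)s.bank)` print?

[0]=0x94 (little-endian) → word 0x94
addr_hi [0+:3] = (word>>0) & 0x7 = 4
opcode [3+:1] = (word>>3) & 0x1 = 0
tag [4+:1] = (word>>4) & 0x1 = 1
lvl [5+:1] = (word>>5) & 0x1 = 0
bank [6+:2] = (word>>6) & 0x3 = 2  ←

2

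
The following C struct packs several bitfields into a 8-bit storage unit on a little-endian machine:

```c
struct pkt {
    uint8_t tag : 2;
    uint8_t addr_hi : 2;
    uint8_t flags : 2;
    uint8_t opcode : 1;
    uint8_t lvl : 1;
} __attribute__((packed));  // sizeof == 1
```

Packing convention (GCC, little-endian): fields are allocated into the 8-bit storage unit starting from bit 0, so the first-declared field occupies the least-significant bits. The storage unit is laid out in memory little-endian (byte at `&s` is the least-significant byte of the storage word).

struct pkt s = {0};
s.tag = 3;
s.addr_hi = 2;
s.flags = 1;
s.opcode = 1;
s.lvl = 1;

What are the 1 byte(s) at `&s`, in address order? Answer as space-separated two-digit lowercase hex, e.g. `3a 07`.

db

tag (2b) val=3 bits=0x3 at bit 0: 0x03
addr_hi (2b) val=2 bits=0x2 at bit 2: 0x0b
flags (2b) val=1 bits=0x1 at bit 4: 0x1b
opcode (1b) val=1 bits=0x1 at bit 6: 0x5b
lvl (1b) val=1 bits=0x1 at bit 7: 0xdb
word = 0xdb → little-endian bytes:
  [0]=0xdb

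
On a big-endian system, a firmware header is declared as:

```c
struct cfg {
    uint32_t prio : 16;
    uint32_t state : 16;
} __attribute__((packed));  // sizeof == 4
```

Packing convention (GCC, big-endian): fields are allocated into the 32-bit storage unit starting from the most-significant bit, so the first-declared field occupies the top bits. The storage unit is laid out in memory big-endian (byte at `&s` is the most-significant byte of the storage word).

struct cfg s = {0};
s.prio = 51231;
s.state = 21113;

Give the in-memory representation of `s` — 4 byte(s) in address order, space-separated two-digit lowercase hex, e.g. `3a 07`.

c8 1f 52 79

prio (16b) val=51231 bits=0xc81f at bit 16: 0xc81f0000
state (16b) val=21113 bits=0x5279 at bit 0: 0xc81f5279
word = 0xc81f5279 → big-endian bytes:
  [0]=0xc8  [1]=0x1f  [2]=0x52  [3]=0x79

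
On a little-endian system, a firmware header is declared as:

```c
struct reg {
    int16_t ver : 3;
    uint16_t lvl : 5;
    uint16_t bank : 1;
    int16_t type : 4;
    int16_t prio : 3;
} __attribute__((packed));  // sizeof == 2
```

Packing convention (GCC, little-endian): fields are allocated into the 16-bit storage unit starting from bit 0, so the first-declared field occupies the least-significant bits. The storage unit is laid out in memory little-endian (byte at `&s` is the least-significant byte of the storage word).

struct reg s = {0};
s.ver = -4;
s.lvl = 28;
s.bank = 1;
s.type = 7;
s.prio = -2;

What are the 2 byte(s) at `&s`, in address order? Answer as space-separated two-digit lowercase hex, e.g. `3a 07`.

ver:3 = -4 → 0x4 << 0 → word 0x0004
lvl:5 = 28 → 0x1c << 3 → word 0x00e4
bank:1 = 1 → 0x1 << 8 → word 0x01e4
type:4 = 7 → 0x7 << 9 → word 0x0fe4
prio:3 = -2 → 0x6 << 13 → word 0xcfe4
word = 0xcfe4 → little-endian bytes:
  [0]=0xe4  [1]=0xcf

e4 cf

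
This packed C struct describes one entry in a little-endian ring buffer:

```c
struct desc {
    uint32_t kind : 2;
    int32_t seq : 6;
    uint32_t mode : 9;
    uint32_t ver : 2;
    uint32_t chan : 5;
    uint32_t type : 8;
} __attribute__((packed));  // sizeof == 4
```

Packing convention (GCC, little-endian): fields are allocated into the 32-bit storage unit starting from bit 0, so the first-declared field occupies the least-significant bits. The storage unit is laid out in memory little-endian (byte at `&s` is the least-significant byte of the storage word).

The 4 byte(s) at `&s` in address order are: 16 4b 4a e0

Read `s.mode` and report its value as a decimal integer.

75

[0]=0x16 [1]=0x4b [2]=0x4a [3]=0xe0 (little-endian) → word 0xe04a4b16
kind [0+:2] = (word>>0) & 0x3 = 2
seq [2+:6] = (word>>2) & 0x3f = 5
mode [8+:9] = (word>>8) & 0x1ff = 75  ←
ver [17+:2] = (word>>17) & 0x3 = 1
chan [19+:5] = (word>>19) & 0x1f = 9
type [24+:8] = (word>>24) & 0xff = 224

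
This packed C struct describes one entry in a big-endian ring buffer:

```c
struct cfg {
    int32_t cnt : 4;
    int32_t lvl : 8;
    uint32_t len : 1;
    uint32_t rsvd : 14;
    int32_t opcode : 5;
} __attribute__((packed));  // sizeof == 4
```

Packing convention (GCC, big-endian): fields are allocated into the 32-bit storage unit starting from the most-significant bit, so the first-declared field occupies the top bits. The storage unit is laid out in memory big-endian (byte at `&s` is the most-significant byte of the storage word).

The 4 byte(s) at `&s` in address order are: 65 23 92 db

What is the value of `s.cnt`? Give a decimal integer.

[0]=0x65 [1]=0x23 [2]=0x92 [3]=0xdb (big-endian) → word 0x652392db
cnt [28+:4] = (word>>28) & 0xf = 6  ←
lvl [20+:8] = (word>>20) & 0xff = 82
len [19+:1] = (word>>19) & 0x1 = 0
rsvd [5+:14] = (word>>5) & 0x3fff = 7318
opcode [0+:5] = (word>>0) & 0x1f = 27
cnt signed 4b, MSB=0: value = 6

6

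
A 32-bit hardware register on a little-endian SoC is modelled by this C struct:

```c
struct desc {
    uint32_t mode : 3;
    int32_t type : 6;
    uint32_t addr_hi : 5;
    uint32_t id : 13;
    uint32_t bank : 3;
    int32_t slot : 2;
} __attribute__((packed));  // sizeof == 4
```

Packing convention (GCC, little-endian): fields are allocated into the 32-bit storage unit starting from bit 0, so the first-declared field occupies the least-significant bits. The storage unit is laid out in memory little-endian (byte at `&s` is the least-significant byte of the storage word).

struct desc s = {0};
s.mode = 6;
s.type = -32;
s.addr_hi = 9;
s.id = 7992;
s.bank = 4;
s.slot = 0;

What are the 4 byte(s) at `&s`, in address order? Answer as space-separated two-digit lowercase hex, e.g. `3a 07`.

06 13 ce 27

mode:3 = 6 → 0x6 << 0 → word 0x00000006
type:6 = -32 → 0x20 << 3 → word 0x00000106
addr_hi:5 = 9 → 0x9 << 9 → word 0x00001306
id:13 = 7992 → 0x1f38 << 14 → word 0x07ce1306
bank:3 = 4 → 0x4 << 27 → word 0x27ce1306
slot:2 = 0 → 0x0 << 30 → word 0x27ce1306
word = 0x27ce1306 → little-endian bytes:
  [0]=0x06  [1]=0x13  [2]=0xce  [3]=0x27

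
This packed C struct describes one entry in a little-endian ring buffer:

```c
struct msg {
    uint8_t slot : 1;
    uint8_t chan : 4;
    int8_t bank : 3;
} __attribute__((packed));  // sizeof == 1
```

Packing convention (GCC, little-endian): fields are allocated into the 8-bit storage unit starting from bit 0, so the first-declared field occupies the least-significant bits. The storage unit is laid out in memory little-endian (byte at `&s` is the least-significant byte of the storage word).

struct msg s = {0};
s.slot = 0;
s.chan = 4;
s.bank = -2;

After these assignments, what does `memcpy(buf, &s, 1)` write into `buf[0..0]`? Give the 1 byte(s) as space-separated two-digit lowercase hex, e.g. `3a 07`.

c8

[0+:1] slot=0 & 0x1 = 0x0; word=0x00
[1+:4] chan=4 & 0xf = 0x4; word=0x08
[5+:3] bank=-2 & 0x7 = 0x6; word=0xc8
word = 0xc8 → little-endian bytes:
  [0]=0xc8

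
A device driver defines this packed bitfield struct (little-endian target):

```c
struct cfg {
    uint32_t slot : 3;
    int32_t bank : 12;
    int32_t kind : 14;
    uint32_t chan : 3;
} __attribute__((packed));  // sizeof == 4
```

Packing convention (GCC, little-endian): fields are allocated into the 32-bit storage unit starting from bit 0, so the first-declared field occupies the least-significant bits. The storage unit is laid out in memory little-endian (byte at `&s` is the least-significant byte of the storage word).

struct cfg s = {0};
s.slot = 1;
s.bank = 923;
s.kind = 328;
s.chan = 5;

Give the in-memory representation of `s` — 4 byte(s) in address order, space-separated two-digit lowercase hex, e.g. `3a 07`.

slot (3b) val=1 bits=0x1 at bit 0: 0x00000001
bank (12b) val=923 bits=0x39b at bit 3: 0x00001cd9
kind (14b) val=328 bits=0x148 at bit 15: 0x00a41cd9
chan (3b) val=5 bits=0x5 at bit 29: 0xa0a41cd9
word = 0xa0a41cd9 → little-endian bytes:
  [0]=0xd9  [1]=0x1c  [2]=0xa4  [3]=0xa0

d9 1c a4 a0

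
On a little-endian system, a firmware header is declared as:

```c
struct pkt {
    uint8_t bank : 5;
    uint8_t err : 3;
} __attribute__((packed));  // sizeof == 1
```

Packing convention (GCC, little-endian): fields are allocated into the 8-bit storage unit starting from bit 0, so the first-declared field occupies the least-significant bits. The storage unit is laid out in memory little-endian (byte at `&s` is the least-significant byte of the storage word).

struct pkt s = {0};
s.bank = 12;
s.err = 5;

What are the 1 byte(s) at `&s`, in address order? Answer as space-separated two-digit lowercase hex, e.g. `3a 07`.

bank (5b) val=12 bits=0xc at bit 0: 0x0c
err (3b) val=5 bits=0x5 at bit 5: 0xac
word = 0xac → little-endian bytes:
  [0]=0xac

ac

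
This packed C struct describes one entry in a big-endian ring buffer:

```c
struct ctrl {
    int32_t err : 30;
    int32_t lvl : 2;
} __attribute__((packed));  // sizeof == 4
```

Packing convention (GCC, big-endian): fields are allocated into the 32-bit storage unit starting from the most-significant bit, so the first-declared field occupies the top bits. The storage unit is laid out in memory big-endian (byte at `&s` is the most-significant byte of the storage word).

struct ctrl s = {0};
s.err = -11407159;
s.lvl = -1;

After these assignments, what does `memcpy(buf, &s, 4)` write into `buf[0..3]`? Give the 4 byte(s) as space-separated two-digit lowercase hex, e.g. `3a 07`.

fd 47 c3 27

err (30b) val=-11407159 bits=0x3f51f0c9 at bit 2: 0xfd47c324
lvl (2b) val=-1 bits=0x3 at bit 0: 0xfd47c327
word = 0xfd47c327 → big-endian bytes:
  [0]=0xfd  [1]=0x47  [2]=0xc3  [3]=0x27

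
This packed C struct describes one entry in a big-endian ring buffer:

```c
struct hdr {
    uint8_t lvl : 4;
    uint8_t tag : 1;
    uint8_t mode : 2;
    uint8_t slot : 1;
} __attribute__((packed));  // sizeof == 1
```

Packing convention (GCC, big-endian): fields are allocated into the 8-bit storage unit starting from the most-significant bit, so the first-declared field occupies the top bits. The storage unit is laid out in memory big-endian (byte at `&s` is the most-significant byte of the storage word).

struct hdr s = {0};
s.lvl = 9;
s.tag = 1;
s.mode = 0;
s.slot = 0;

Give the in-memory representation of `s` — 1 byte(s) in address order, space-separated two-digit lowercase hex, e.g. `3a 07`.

98

[4+:4] lvl=9 & 0xf = 0x9; word=0x90
[3+:1] tag=1 & 0x1 = 0x1; word=0x98
[1+:2] mode=0 & 0x3 = 0x0; word=0x98
[0+:1] slot=0 & 0x1 = 0x0; word=0x98
word = 0x98 → big-endian bytes:
  [0]=0x98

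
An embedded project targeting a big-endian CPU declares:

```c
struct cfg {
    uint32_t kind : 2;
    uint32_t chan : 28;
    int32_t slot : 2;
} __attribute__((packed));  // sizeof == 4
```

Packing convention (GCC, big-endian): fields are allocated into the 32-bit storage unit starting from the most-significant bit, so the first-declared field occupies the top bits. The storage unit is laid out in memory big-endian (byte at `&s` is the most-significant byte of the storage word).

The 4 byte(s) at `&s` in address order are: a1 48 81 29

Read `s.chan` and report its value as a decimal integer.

139599946

[0]=0xa1 [1]=0x48 [2]=0x81 [3]=0x29 (big-endian) → word 0xa1488129
kind:2 @ bit 30 → (0xa1488129>>30)&0x3 = 0x2
chan:28 @ bit 2 → (0xa1488129>>2)&0xfffffff = 0x852204a  ←
slot:2 @ bit 0 → (0xa1488129>>0)&0x3 = 0x1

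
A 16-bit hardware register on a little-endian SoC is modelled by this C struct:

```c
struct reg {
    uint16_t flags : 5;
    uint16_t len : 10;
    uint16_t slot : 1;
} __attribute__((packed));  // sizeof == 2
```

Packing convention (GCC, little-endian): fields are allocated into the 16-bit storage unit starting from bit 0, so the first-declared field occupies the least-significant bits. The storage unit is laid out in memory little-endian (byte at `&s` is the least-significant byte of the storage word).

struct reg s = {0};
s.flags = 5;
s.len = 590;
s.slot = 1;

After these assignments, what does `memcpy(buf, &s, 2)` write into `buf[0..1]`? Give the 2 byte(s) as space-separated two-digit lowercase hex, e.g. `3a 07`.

flags (5b) val=5 bits=0x5 at bit 0: 0x0005
len (10b) val=590 bits=0x24e at bit 5: 0x49c5
slot (1b) val=1 bits=0x1 at bit 15: 0xc9c5
word = 0xc9c5 → little-endian bytes:
  [0]=0xc5  [1]=0xc9

c5 c9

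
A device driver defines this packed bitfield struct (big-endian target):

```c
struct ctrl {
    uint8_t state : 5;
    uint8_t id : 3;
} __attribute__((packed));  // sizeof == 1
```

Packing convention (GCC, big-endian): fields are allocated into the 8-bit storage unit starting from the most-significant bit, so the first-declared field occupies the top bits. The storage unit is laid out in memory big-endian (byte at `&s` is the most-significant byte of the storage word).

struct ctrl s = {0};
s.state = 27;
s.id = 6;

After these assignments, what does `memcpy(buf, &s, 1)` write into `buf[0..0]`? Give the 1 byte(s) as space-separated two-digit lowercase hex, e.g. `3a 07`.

state (5b) val=27 bits=0x1b at bit 3: 0xd8
id (3b) val=6 bits=0x6 at bit 0: 0xde
word = 0xde → big-endian bytes:
  [0]=0xde

de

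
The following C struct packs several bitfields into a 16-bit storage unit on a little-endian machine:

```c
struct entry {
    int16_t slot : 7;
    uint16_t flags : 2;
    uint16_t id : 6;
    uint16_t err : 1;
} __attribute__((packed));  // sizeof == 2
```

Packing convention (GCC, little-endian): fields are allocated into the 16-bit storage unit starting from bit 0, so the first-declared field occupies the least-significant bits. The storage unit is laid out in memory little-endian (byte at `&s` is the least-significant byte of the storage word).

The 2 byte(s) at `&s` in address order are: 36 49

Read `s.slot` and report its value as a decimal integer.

54

[0]=0x36 [1]=0x49 (little-endian) → word 0x4936
slot [0+:7] = (word>>0) & 0x7f = 54  ←
flags [7+:2] = (word>>7) & 0x3 = 2
id [9+:6] = (word>>9) & 0x3f = 36
err [15+:1] = (word>>15) & 0x1 = 0
slot signed 7b, MSB=0: value = 54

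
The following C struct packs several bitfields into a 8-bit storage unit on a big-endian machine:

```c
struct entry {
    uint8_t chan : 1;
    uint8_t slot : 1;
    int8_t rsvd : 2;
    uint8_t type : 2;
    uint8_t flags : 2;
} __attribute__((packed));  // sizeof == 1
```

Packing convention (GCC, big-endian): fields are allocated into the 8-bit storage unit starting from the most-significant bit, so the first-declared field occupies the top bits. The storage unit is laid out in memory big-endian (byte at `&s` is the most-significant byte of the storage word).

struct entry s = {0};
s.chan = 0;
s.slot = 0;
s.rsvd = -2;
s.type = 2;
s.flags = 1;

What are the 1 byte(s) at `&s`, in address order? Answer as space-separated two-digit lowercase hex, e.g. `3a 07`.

[7+:1] chan=0 & 0x1 = 0x0; word=0x00
[6+:1] slot=0 & 0x1 = 0x0; word=0x00
[4+:2] rsvd=-2 & 0x3 = 0x2; word=0x20
[2+:2] type=2 & 0x3 = 0x2; word=0x28
[0+:2] flags=1 & 0x3 = 0x1; word=0x29
word = 0x29 → big-endian bytes:
  [0]=0x29

29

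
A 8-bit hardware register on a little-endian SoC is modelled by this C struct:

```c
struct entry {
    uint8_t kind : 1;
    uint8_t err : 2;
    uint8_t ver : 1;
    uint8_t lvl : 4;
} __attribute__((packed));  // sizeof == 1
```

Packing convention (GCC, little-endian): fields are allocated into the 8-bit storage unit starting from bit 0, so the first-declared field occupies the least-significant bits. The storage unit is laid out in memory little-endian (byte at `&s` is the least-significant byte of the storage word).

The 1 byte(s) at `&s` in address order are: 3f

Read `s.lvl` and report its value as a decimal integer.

3

[0]=0x3f (little-endian) → word 0x3f
kind:1 @ bit 0 → (0x3f>>0)&0x1 = 0x1
err:2 @ bit 1 → (0x3f>>1)&0x3 = 0x3
ver:1 @ bit 3 → (0x3f>>3)&0x1 = 0x1
lvl:4 @ bit 4 → (0x3f>>4)&0xf = 0x3  ←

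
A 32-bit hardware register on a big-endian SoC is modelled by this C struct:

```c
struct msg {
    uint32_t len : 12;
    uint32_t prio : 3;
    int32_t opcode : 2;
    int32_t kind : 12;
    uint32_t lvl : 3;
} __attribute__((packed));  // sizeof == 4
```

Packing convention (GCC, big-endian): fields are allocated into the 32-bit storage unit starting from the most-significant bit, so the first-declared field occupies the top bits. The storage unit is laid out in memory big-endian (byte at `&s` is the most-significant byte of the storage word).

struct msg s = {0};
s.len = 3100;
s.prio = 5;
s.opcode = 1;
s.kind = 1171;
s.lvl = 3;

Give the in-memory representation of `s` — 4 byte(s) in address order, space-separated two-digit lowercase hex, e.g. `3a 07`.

c1 ca a4 9b

len:12 = 3100 → 0xc1c << 20 → word 0xc1c00000
prio:3 = 5 → 0x5 << 17 → word 0xc1ca0000
opcode:2 = 1 → 0x1 << 15 → word 0xc1ca8000
kind:12 = 1171 → 0x493 << 3 → word 0xc1caa498
lvl:3 = 3 → 0x3 << 0 → word 0xc1caa49b
word = 0xc1caa49b → big-endian bytes:
  [0]=0xc1  [1]=0xca  [2]=0xa4  [3]=0x9b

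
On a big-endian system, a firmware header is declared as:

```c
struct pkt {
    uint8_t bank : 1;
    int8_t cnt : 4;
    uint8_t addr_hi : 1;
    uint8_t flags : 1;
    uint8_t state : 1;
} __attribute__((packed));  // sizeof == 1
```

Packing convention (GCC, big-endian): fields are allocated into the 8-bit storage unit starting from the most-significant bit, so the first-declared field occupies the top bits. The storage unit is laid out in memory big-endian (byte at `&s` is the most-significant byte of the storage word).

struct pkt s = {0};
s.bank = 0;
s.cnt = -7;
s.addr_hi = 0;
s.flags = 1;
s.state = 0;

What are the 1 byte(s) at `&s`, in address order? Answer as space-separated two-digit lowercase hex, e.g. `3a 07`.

4a

[7+:1] bank=0 & 0x1 = 0x0; word=0x00
[3+:4] cnt=-7 & 0xf = 0x9; word=0x48
[2+:1] addr_hi=0 & 0x1 = 0x0; word=0x48
[1+:1] flags=1 & 0x1 = 0x1; word=0x4a
[0+:1] state=0 & 0x1 = 0x0; word=0x4a
word = 0x4a → big-endian bytes:
  [0]=0x4a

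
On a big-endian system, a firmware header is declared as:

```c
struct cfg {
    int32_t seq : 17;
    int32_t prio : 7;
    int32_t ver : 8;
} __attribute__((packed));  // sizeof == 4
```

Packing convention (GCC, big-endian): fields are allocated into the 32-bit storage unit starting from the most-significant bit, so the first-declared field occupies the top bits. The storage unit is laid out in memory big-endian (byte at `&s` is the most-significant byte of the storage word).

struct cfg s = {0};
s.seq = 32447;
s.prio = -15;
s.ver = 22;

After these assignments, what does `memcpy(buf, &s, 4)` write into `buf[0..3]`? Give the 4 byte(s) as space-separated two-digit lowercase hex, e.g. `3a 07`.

3f 5f f1 16

seq (17b) val=32447 bits=0x7ebf at bit 15: 0x3f5f8000
prio (7b) val=-15 bits=0x71 at bit 8: 0x3f5ff100
ver (8b) val=22 bits=0x16 at bit 0: 0x3f5ff116
word = 0x3f5ff116 → big-endian bytes:
  [0]=0x3f  [1]=0x5f  [2]=0xf1  [3]=0x16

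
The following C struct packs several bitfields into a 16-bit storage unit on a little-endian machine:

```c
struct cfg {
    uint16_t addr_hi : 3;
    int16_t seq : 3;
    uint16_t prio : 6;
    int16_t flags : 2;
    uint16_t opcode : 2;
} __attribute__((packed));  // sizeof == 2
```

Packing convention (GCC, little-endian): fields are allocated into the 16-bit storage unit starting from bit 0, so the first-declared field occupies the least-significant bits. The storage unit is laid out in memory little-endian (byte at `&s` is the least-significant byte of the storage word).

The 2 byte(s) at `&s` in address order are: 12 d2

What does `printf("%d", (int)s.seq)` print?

[0]=0x12 [1]=0xd2 (little-endian) → word 0xd212
addr_hi [0+:3] = (word>>0) & 0x7 = 2
seq [3+:3] = (word>>3) & 0x7 = 2  ←
prio [6+:6] = (word>>6) & 0x3f = 8
flags [12+:2] = (word>>12) & 0x3 = 1
opcode [14+:2] = (word>>14) & 0x3 = 3
seq signed 3b, MSB=0: value = 2

2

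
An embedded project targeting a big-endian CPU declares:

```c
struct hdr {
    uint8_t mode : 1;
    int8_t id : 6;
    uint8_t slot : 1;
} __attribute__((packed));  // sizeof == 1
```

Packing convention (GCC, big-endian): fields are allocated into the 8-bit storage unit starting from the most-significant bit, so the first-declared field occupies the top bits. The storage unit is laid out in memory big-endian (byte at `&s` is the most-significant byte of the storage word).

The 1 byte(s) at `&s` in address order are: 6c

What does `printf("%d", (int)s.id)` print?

-10

[0]=0x6c (big-endian) → word 0x6c
mode [7+:1] = (word>>7) & 0x1 = 0
id [1+:6] = (word>>1) & 0x3f = 54  ←
slot [0+:1] = (word>>0) & 0x1 = 0
id signed 6b, MSB=1: 54 - 64 = -10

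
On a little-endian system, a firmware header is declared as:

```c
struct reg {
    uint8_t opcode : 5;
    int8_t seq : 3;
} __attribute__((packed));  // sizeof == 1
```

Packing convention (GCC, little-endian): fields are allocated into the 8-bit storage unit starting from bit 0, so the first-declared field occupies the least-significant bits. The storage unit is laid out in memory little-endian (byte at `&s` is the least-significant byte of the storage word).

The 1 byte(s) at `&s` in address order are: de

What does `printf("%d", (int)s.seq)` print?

-2

[0]=0xde (little-endian) → word 0xde
opcode:5 @ bit 0 → (0xde>>0)&0x1f = 0x1e
seq:3 @ bit 5 → (0xde>>5)&0x7 = 0x6  ←
seq signed 3b, MSB=1: 6 - 8 = -2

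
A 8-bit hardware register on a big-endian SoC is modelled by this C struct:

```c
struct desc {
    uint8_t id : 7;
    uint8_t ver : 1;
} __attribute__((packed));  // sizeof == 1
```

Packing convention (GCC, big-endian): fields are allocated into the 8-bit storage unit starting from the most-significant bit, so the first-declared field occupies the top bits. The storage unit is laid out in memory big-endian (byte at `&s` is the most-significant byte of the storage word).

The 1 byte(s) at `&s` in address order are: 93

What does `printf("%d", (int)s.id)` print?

73

[0]=0x93 (big-endian) → word 0x93
id:7 @ bit 1 → (0x93>>1)&0x7f = 0x49  ←
ver:1 @ bit 0 → (0x93>>0)&0x1 = 0x1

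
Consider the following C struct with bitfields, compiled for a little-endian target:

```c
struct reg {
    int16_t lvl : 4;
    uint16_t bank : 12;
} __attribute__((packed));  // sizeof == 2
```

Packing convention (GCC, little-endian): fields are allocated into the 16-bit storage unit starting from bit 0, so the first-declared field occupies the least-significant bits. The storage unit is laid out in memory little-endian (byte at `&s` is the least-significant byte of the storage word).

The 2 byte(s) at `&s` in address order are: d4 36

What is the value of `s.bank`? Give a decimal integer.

877

[0]=0xd4 [1]=0x36 (little-endian) → word 0x36d4
lvl:4 @ bit 0 → (0x36d4>>0)&0xf = 0x4
bank:12 @ bit 4 → (0x36d4>>4)&0xfff = 0x36d  ←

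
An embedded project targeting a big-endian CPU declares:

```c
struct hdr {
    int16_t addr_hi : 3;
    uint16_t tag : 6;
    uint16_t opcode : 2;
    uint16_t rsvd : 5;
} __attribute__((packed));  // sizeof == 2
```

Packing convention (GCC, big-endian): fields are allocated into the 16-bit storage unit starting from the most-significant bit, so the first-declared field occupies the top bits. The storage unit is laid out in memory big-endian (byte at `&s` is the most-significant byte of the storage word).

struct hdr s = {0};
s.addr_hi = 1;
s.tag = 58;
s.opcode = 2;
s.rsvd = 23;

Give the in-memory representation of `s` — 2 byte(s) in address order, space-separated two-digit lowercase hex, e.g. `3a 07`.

addr_hi:3 = 1 → 0x1 << 13 → word 0x2000
tag:6 = 58 → 0x3a << 7 → word 0x3d00
opcode:2 = 2 → 0x2 << 5 → word 0x3d40
rsvd:5 = 23 → 0x17 << 0 → word 0x3d57
word = 0x3d57 → big-endian bytes:
  [0]=0x3d  [1]=0x57

3d 57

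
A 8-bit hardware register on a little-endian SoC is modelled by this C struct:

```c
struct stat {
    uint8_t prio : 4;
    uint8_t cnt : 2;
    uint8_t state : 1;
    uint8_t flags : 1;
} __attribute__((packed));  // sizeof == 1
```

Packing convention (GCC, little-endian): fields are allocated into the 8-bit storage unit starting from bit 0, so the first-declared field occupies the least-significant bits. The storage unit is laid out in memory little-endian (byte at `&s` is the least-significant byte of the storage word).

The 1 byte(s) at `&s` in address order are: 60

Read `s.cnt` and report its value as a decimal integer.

[0]=0x60 (little-endian) → word 0x60
prio:4 @ bit 0 → (0x60>>0)&0xf = 0x0
cnt:2 @ bit 4 → (0x60>>4)&0x3 = 0x2  ←
state:1 @ bit 6 → (0x60>>6)&0x1 = 0x1
flags:1 @ bit 7 → (0x60>>7)&0x1 = 0x0

2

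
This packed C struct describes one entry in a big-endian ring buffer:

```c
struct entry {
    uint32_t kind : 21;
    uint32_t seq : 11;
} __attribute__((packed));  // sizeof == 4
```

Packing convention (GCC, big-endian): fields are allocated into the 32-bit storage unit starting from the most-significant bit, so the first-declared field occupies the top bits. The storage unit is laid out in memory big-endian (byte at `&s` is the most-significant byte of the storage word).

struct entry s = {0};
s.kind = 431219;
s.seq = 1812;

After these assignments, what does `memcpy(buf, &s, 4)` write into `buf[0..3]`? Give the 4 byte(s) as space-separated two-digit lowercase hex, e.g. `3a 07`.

[11+:21] kind=431219 & 0x1fffff = 0x69473; word=0x34a39800
[0+:11] seq=1812 & 0x7ff = 0x714; word=0x34a39f14
word = 0x34a39f14 → big-endian bytes:
  [0]=0x34  [1]=0xa3  [2]=0x9f  [3]=0x14

34 a3 9f 14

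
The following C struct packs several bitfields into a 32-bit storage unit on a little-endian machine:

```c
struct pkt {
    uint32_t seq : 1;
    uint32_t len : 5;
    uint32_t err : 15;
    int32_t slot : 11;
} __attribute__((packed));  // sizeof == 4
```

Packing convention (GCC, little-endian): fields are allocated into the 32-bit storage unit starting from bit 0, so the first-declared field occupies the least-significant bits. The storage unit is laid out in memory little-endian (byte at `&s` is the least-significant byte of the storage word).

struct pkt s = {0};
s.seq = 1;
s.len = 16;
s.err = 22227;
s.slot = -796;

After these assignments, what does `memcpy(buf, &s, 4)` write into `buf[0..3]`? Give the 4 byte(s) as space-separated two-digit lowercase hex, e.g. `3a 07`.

seq (1b) val=1 bits=0x1 at bit 0: 0x00000001
len (5b) val=16 bits=0x10 at bit 1: 0x00000021
err (15b) val=22227 bits=0x56d3 at bit 6: 0x0015b4e1
slot (11b) val=-796 bits=0x4e4 at bit 21: 0x9c95b4e1
word = 0x9c95b4e1 → little-endian bytes:
  [0]=0xe1  [1]=0xb4  [2]=0x95  [3]=0x9c

e1 b4 95 9c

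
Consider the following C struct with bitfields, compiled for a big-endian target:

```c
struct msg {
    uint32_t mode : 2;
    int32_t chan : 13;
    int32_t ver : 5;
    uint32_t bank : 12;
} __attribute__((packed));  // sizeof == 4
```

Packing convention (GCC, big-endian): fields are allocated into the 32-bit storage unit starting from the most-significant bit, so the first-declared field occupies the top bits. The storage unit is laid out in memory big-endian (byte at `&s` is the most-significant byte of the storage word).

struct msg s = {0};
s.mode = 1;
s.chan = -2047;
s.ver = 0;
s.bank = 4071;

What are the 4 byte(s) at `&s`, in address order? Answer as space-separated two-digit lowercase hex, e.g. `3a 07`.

70 02 0f e7

mode:2 = 1 → 0x1 << 30 → word 0x40000000
chan:13 = -2047 → 0x1801 << 17 → word 0x70020000
ver:5 = 0 → 0x0 << 12 → word 0x70020000
bank:12 = 4071 → 0xfe7 << 0 → word 0x70020fe7
word = 0x70020fe7 → big-endian bytes:
  [0]=0x70  [1]=0x02  [2]=0x0f  [3]=0xe7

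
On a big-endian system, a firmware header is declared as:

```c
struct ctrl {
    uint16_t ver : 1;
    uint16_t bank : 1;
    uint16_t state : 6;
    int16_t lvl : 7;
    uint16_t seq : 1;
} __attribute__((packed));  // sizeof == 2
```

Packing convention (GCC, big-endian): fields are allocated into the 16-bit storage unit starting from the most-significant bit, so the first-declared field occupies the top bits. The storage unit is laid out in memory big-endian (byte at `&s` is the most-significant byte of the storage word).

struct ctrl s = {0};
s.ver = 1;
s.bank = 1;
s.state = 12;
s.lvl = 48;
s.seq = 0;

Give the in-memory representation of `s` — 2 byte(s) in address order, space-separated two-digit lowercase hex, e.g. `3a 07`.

cc 60

ver (1b) val=1 bits=0x1 at bit 15: 0x8000
bank (1b) val=1 bits=0x1 at bit 14: 0xc000
state (6b) val=12 bits=0xc at bit 8: 0xcc00
lvl (7b) val=48 bits=0x30 at bit 1: 0xcc60
seq (1b) val=0 bits=0x0 at bit 0: 0xcc60
word = 0xcc60 → big-endian bytes:
  [0]=0xcc  [1]=0x60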